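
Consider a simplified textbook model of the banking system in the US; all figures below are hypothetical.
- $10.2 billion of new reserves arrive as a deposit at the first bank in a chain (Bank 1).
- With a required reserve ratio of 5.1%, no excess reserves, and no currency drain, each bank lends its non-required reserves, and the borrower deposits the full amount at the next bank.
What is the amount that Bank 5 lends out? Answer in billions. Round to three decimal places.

Each bank lends a fraction (1 − rr) = 0.9490 of the deposit it receives, so Bank 5 receives 10.2·0.9490^4 and lends 10.2·0.9490^5 ≈ 7.8511 billion.

$7.851 billion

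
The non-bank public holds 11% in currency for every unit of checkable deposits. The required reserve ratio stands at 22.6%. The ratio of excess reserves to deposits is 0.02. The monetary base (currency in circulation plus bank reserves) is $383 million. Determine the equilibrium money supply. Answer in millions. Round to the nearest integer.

$1194 million

The money multiplier is m = (1 + c) / (rr + e + c) = (1 + 0.11) / (0.226 + 0.02 + 0.11) ≈ 3.1180.
So M = m × MB = 3.1180 × 383 = 1194.194 million.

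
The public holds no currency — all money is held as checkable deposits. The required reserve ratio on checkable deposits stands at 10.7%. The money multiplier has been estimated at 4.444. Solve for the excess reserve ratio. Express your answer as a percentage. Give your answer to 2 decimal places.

11.80%

Using m = 4.444. Since m = (1 + c)/(c + rr + e), the denominator satisfies c + rr + e = (1 + c)/m = (1 + 0) / 4.444 ≈ 0.225023.
With c = 0 and rr = 0.107, the excess reserve ratio is 0.225023 − 0 − 0.107 = 0.118023.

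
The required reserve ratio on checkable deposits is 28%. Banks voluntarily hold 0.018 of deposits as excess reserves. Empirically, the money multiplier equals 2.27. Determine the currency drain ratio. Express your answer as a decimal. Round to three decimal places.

Using m = 2.27. From m = (1 + c)/(c + rr + e), rearranging gives 1 + c = m·(c + rr + e), so c·(1 − m) = m·(rr + e) − 1.
Hence c = [m·(rr + e) − 1]/(1 − m) = [2.27 × (0.28 + 0.018) − 1] / (1 − 2.27) ≈ 0.254756.

0.255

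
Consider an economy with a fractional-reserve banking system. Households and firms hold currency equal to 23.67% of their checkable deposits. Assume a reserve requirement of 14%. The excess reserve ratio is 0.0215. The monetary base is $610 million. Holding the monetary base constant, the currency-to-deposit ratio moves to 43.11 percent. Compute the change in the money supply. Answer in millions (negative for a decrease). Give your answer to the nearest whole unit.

Initially m₁ = (1 + 0.2367) / (0.14 + 0.0215 + 0.2367) ≈ 3.1057, so M₁ = 3.1057 × 610 = 1894.477 million.
After the change m₂ = (1 + 0.4311) / (0.14 + 0.0215 + 0.4311) ≈ 2.4150, so M₂ = 2.4150 × 610 = 1473.15 million.
ΔM = M₂ − M₁ = 1473.15 − 1894.477 = -421.327 million.

-421 million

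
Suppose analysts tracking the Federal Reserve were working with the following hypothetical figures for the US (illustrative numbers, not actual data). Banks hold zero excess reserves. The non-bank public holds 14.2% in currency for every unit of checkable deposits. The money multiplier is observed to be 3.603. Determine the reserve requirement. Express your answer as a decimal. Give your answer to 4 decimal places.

0.1750

Using m = 3.603. Since m = (1 + c)/(c + rr + e), the denominator satisfies c + rr + e = (1 + c)/m = (1 + 0.142) / 3.603 ≈ 0.316958.
With c = 0.142 and e = 0, the reserve requirement is 0.316958 − 0.142 − 0 = 0.174958.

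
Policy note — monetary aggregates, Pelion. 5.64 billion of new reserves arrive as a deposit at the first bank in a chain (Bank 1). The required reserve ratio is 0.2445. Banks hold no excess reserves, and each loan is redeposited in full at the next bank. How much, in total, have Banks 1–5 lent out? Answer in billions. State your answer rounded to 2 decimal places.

Bank i lends (1 − rr)^i of the original deposit: Bank 1 lends 5.64·0.7555 ≈ 4.2610, Bank 2 lends 5.64·0.7555² ≈ 3.2192, and so on.
Summing a geometric series: total = 5.64·[0.7555·(1 − 0.7555^5) / (1 − 0.7555)] ≈ 13.1380 billion.

13.14 billion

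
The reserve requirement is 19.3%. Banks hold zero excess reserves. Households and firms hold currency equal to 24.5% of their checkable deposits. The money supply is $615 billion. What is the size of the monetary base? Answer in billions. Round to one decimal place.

The money multiplier is m = (1 + c) / (rr + c) = (1 + 0.245) / (0.193 + 0.245) ≈ 2.84247.
MB = M / m = 615 / 2.84247 ≈ 216.3611 billion.

$216.4 billion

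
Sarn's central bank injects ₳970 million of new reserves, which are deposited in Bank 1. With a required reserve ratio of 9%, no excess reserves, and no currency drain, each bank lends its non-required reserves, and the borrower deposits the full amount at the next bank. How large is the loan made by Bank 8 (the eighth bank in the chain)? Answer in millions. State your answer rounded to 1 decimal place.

Each bank lends a fraction (1 − rr) = 0.9100 of the deposit it receives, so Bank 8 receives 970·0.9100^7 and lends 970·0.9100^8 ≈ 456.1450 million.

₳456.1 million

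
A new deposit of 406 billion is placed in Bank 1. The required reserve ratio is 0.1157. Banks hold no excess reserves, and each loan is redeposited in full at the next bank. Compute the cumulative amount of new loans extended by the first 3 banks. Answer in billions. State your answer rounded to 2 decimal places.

Bank i lends (1 − rr)^i of the original deposit: Bank 1 lends 406·0.8843 = 359.0258, Bank 2 lends 406·0.8843² ≈ 317.4865, and so on.
Summing a geometric series: total = 406·[0.8843·(1 − 0.8843^3) / (1 − 0.8843)] ≈ 957.2656 billion.

957.27 billion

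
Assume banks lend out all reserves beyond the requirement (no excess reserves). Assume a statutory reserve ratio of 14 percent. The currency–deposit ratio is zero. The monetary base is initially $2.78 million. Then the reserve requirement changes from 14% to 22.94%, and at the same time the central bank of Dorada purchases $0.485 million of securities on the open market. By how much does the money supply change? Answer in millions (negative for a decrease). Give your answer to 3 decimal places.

-5.624 million

Before: m₁ = 1 / (0.14) ≈ 7.14286, MB₁ = 2.78, so M₁ = 7.14286 × 2.78 ≈ 19.8572 million.
After: m₂ = 1 / (0.2294) ≈ 4.35920, MB₂ = 2.78 + 0.485 = 3.265, so M₂ = 4.35920 × 3.265 ≈ 14.2328 million.
ΔM = M₂ − M₁ = 14.2328 − 19.8572 = -5.6244 million.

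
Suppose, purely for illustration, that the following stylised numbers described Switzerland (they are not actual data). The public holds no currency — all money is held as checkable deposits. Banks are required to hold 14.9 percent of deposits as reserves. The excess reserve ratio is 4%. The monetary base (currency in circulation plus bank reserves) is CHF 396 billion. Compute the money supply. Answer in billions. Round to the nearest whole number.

CHF 2095 billion

The money multiplier is m = 1 / (rr + e) = 1 / (0.149 + 0.04) ≈ 5.2910.
So M = m × MB = 5.2910 × 396 = 2095.236 billion.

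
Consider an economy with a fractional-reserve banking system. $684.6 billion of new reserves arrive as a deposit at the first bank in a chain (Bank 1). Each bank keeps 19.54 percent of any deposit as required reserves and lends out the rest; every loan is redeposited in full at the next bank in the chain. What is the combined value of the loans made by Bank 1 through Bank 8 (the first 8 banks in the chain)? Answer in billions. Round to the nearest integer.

$2324 billion

Bank i lends (1 − rr)^i of the original deposit: Bank 1 lends 684.6·0.8046 ≈ 550.8292, Bank 2 lends 684.6·0.8046² ≈ 443.1971, and so on.
Summing a geometric series: total = 684.6·[0.8046·(1 − 0.8046^8) / (1 − 0.8046)] ≈ 2323.8372 billion.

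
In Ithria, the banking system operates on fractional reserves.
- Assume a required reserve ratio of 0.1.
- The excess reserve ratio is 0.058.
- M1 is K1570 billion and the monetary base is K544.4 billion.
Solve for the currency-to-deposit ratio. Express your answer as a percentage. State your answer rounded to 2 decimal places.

28.89%

Using m = M/MB = 1570/544.4 ≈ 2.883909. From m = (1 + c)/(c + rr + e), rearranging gives 1 + c = m·(c + rr + e), so c·(1 − m) = m·(rr + e) − 1.
Hence c = [m·(rr + e) − 1]/(1 − m) = [2.883909 × (0.1 + 0.058) − 1] / (1 − 2.883909) ≈ 0.288943.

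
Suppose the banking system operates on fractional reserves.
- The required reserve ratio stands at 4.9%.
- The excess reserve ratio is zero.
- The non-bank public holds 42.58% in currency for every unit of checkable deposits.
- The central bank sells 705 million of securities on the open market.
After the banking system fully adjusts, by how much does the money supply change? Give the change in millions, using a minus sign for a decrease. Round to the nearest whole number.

The money multiplier is m = (1 + c) / (rr + c) = (1 + 0.4258) / (0.049 + 0.4258) ≈ 3.0029.
The sale removes 705 million of base, so ΔM = m × ΔMB = 3.0029 × (−705) = -2117.0445 million.

-2117 million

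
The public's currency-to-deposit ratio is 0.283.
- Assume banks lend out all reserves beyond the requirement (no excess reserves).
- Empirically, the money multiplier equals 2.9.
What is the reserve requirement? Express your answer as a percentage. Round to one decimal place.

Using m = 2.9. Since m = (1 + c)/(c + rr + e), the denominator satisfies c + rr + e = (1 + c)/m = (1 + 0.283) / 2.9 ≈ 0.442414.
With c = 0.283 and e = 0, the reserve requirement is 0.442414 − 0.283 − 0 = 0.159414.

15.9%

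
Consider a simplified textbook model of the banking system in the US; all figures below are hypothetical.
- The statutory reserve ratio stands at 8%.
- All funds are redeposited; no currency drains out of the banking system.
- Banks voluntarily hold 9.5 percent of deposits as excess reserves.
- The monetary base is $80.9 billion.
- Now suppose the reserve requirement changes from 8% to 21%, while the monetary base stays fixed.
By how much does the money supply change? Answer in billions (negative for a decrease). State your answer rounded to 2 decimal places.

-197.04 billion

Initially m₁ = 1 / (0.08 + 0.095) ≈ 5.71429, so M₁ = 5.71429 × 80.9 ≈ 462.2861 billion.
After the change m₂ = 1 / (0.21 + 0.095) ≈ 3.27869, so M₂ = 3.27869 × 80.9 ≈ 265.246 billion.
ΔM = M₂ − M₁ = 265.246 − 462.2861 = -197.0401 billion.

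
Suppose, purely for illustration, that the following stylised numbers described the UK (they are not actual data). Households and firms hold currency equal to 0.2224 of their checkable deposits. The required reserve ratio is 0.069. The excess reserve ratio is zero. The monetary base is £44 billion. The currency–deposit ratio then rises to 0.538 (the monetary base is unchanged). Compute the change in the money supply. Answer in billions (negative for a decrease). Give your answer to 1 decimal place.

Initially m₁ = (1 + 0.2224) / (0.069 + 0.2224) ≈ 4.1949, so M₁ = 4.1949 × 44 = 184.5756 billion.
After the change m₂ = (1 + 0.538) / (0.069 + 0.538) ≈ 2.5338, so M₂ = 2.5338 × 44 = 111.4872 billion.
ΔM = M₂ − M₁ = 111.4872 − 184.5756 = -73.0884 billion.

-73.1 billion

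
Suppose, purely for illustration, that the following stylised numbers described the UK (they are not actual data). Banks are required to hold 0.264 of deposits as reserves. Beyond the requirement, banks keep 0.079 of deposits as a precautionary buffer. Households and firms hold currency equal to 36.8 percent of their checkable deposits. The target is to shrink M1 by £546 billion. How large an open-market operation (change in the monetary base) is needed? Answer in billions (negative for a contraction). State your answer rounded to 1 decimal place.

The money multiplier is m = (1 + c) / (rr + e + c) = (1 + 0.368) / (0.264 + 0.079 + 0.368) ≈ 1.92405.
ΔMB = ΔM / m = (−546) / 1.92405 ≈ -283.7764 billion.

-283.8 billion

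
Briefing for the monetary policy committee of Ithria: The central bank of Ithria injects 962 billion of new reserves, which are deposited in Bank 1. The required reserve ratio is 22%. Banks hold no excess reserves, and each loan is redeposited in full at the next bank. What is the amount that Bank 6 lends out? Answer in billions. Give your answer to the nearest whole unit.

217 billion

Each bank lends a fraction (1 − rr) = 0.7800 of the deposit it receives, so Bank 6 receives 962·0.7800^5 and lends 962·0.7800^6 ≈ 216.6420 billion.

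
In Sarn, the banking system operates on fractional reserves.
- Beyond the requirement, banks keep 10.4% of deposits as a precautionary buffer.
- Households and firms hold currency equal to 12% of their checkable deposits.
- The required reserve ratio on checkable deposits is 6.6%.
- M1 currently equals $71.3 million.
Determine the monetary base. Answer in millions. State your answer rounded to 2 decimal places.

The money multiplier is m = (1 + c) / (rr + e + c) = (1 + 0.12) / (0.066 + 0.104 + 0.12) ≈ 3.86207.
MB = M / m = 71.3 / 3.86207 ≈ 18.4616 million.

$18.46 million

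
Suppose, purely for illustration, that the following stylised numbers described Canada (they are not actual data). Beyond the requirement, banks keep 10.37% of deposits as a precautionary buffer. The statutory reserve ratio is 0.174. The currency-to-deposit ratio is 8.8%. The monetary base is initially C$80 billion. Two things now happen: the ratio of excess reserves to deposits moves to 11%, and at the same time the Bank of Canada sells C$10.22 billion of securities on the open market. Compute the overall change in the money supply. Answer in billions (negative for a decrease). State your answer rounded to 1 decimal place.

Before: m₁ = (1 + 0.088) / (0.174 + 0.1037 + 0.088) ≈ 2.9751, MB₁ = 80, so M₁ = 2.9751 × 80 = 238.008 billion.
After: m₂ = (1 + 0.088) / (0.174 + 0.11 + 0.088) ≈ 2.9247, MB₂ = 80 − 10.22 = 69.78, so M₂ = 2.9247 × 69.78 ≈ 204.0856 billion.
ΔM = M₂ − M₁ = 204.0856 − 238.008 = -33.9224 billion.

-33.9 billion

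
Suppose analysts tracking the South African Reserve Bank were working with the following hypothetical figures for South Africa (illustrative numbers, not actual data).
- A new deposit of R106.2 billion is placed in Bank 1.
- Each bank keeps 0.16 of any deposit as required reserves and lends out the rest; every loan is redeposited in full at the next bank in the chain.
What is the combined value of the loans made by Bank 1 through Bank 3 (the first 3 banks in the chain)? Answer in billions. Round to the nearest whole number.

R227 billion

Bank i lends (1 − rr)^i of the original deposit: Bank 1 lends 106.2·0.8400 = 89.2080, Bank 2 lends 106.2·0.8400² ≈ 74.9347, and so on.
Summing a geometric series: total = 106.2·[0.8400·(1 − 0.8400^3) / (1 − 0.8400)] ≈ 227.0879 billion.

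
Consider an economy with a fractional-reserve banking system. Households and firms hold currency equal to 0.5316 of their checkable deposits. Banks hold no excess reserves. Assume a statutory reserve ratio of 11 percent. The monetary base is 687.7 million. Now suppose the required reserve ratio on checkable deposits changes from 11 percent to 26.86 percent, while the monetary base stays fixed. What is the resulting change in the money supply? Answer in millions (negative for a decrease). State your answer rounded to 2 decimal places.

Initially m₁ = (1 + 0.5316) / (0.11 + 0.5316) ≈ 2.387157, so M₁ = 2.387157 × 687.7 ≈ 1641.6479 million.
After the change m₂ = (1 + 0.5316) / (0.2686 + 0.5316) ≈ 1.914021, so M₂ = 1.914021 × 687.7 ≈ 1316.2722 million.
ΔM = M₂ − M₁ = 1316.2722 − 1641.6479 = -325.3757 million.

-325.38 million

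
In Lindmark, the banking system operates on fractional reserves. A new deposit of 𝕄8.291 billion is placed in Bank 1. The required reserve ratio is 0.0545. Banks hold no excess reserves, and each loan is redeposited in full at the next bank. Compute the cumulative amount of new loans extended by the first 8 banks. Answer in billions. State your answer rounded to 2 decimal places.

𝕄51.97 billion

Bank i lends (1 − rr)^i of the original deposit: Bank 1 lends 8.291·0.9455 ≈ 7.8391, Bank 2 lends 8.291·0.9455² ≈ 7.4119, and so on.
Summing a geometric series: total = 8.291·[0.9455·(1 − 0.9455^8) / (1 − 0.9455)] ≈ 51.9695 billion.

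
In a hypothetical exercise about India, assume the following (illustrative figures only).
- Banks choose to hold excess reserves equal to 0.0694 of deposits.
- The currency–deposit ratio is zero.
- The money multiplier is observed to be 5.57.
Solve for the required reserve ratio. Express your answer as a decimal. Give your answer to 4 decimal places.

Using m = 5.57. Since m = (1 + c)/(c + rr + e), the denominator satisfies c + rr + e = (1 + c)/m = (1 + 0) / 5.57 ≈ 0.179533.
With c = 0 and e = 0.0694, the required reserve ratio is 0.179533 − 0 − 0.0694 = 0.110133.

0.1101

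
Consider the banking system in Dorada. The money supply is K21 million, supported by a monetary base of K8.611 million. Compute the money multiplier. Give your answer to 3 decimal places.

2.439

The money multiplier is m = M / MB = 21 / 8.611 ≈ 2.43874.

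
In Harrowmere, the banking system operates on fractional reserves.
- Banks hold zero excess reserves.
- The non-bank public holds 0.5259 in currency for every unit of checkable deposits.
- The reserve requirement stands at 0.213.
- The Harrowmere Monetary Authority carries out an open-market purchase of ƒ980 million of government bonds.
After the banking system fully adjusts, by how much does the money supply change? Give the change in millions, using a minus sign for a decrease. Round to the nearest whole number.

The money multiplier is m = (1 + c) / (rr + c) = (1 + 0.5259) / (0.213 + 0.5259) ≈ 2.0651.
The purchase adds 980 million of base, so ΔM = m × ΔMB = 2.0651 × (+980) = 2023.798 million.

ƒ2024 million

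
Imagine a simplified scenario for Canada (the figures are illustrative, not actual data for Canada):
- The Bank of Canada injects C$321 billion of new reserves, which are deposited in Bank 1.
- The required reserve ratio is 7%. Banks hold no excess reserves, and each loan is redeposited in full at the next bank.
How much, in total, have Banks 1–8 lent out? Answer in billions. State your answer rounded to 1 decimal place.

Bank i lends (1 − rr)^i of the original deposit: Bank 1 lends 321·0.9300 = 298.5300, Bank 2 lends 321·0.9300² = 277.6329, and so on.
Summing a geometric series: total = 321·[0.9300·(1 − 0.9300^8) / (1 − 0.9300)] ≈ 1878.2577 billion.

C$1878.3 billion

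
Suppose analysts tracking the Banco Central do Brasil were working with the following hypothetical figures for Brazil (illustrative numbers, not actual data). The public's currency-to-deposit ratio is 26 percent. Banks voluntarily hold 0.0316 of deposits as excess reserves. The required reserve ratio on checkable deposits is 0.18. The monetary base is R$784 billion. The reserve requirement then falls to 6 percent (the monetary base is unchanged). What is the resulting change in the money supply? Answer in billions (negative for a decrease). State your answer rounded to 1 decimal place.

R$714.9 billion

Initially m₁ = (1 + 0.26) / (0.18 + 0.0316 + 0.26) ≈ 2.67176, so M₁ = 2.67176 × 784 ≈ 2094.6598 billion.
After the change m₂ = (1 + 0.26) / (0.06 + 0.0316 + 0.26) ≈ 3.58362, so M₂ = 3.58362 × 784 ≈ 2809.5581 billion.
ΔM = M₂ − M₁ = 2809.5581 − 2094.6598 = 714.8983 billion.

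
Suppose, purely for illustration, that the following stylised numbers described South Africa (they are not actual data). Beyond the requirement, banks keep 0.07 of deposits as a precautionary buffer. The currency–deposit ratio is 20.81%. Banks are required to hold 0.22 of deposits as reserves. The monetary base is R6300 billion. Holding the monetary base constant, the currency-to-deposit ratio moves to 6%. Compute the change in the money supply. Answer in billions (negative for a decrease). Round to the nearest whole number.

R3800 billion

Initially m₁ = (1 + 0.2081) / (0.22 + 0.07 + 0.2081) ≈ 2.42542, so M₁ = 2.42542 × 6300 = 15280.146 billion.
After the change m₂ = (1 + 0.06) / (0.22 + 0.07 + 0.06) ≈ 3.02857, so M₂ = 3.02857 × 6300 = 19079.991 billion.
ΔM = M₂ − M₁ = 19079.991 − 15280.146 = 3799.845 billion.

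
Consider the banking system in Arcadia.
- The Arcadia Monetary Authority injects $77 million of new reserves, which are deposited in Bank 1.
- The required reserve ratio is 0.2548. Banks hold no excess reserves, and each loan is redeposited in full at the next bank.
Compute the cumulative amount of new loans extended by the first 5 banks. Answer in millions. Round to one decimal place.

$173.4 million

Bank i lends (1 − rr)^i of the original deposit: Bank 1 lends 77·0.7452 = 57.3804, Bank 2 lends 77·0.7452² ≈ 42.7599, and so on.
Summing a geometric series: total = 77·[0.7452·(1 − 0.7452^5) / (1 − 0.7452)] ≈ 173.4457 million.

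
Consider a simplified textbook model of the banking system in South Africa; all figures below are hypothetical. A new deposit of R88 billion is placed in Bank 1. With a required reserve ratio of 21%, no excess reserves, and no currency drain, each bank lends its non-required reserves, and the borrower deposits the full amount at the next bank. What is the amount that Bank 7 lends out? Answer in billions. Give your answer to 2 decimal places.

Each bank lends a fraction (1 − rr) = 0.7900 of the deposit it receives, so Bank 7 receives 88·0.7900^6 and lends 88·0.7900^7 ≈ 16.8994 billion.

R16.90 billion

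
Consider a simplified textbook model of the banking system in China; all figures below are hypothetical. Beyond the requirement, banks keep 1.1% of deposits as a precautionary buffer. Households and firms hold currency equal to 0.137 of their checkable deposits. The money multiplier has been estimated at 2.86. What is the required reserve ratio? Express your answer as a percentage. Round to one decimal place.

25.0%

Using m = 2.86. Since m = (1 + c)/(c + rr + e), the denominator satisfies c + rr + e = (1 + c)/m = (1 + 0.137) / 2.86 ≈ 0.397552.
With c = 0.137 and e = 0.011, the required reserve ratio is 0.397552 − 0.137 − 0.011 = 0.249552.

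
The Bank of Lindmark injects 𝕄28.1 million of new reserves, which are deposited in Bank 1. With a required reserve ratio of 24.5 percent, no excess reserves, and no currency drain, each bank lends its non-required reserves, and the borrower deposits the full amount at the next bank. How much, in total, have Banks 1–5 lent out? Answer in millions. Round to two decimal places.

𝕄65.35 million

Bank i lends (1 − rr)^i of the original deposit: Bank 1 lends 28.1·0.7550 = 21.2155, Bank 2 lends 28.1·0.7550² ≈ 16.0177, and so on.
Summing a geometric series: total = 28.1·[0.7550·(1 − 0.7550^5) / (1 − 0.7550)] ≈ 65.3506 million.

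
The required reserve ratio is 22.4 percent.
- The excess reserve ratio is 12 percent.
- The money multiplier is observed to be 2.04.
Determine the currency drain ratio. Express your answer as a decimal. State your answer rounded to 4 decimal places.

0.2868

Using m = 2.04. From m = (1 + c)/(c + rr + e), rearranging gives 1 + c = m·(c + rr + e), so c·(1 − m) = m·(rr + e) − 1.
Hence c = [m·(rr + e) − 1]/(1 − m) = [2.04 × (0.224 + 0.12) − 1] / (1 − 2.04) ≈ 0.286769.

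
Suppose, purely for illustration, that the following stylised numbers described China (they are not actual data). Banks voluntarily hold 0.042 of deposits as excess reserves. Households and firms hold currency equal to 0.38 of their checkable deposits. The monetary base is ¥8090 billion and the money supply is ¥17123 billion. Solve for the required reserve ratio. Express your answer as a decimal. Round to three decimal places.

Using m = M/MB = 17123/8090 ≈ 2.116564. Since m = (1 + c)/(c + rr + e), the denominator satisfies c + rr + e = (1 + c)/m = (1 + 0.38) / 2.116564 ≈ 0.652000.
With c = 0.38 and e = 0.042, the required reserve ratio is 0.652000 − 0.38 − 0.042 = 0.23.

0.230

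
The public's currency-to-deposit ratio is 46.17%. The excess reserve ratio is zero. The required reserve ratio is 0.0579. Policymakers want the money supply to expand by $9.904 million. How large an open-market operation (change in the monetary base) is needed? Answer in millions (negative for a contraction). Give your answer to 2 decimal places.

$3.52 million

The money multiplier is m = (1 + c) / (rr + c) = (1 + 0.4617) / (0.0579 + 0.4617) ≈ 2.8131.
ΔMB = ΔM / m = (+9.904) / 2.8131 ≈ 3.5207 million.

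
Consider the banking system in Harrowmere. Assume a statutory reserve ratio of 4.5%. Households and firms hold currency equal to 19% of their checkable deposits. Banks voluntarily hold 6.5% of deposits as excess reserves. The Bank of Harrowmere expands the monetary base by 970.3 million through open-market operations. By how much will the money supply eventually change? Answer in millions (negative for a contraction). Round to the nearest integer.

The money multiplier is m = (1 + c) / (rr + e + c) = (1 + 0.19) / (0.045 + 0.065 + 0.19) ≈ 3.9667.
The purchase adds 970.3 million of base, so ΔM = m × ΔMB = 3.9667 × (+970.3) ≈ 3848.889 million.

3849 million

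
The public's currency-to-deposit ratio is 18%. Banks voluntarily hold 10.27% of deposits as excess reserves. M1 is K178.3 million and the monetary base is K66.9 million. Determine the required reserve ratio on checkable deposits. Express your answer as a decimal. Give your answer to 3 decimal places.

0.160

Using m = M/MB = 178.3/66.9 ≈ 2.665172. Since m = (1 + c)/(c + rr + e), the denominator satisfies c + rr + e = (1 + c)/m = (1 + 0.18) / 2.665172 ≈ 0.442748.
With c = 0.18 and e = 0.1027, the required reserve ratio on checkable deposits is 0.442748 − 0.18 − 0.1027 = 0.160048.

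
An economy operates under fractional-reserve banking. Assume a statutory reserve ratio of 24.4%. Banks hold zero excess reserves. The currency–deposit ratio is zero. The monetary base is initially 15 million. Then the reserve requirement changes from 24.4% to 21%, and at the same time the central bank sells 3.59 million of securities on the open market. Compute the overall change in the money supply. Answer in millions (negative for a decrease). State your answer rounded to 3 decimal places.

Before: m₁ = 1 / (0.244) ≈ 4.098361, MB₁ = 15, so M₁ = 4.098361 × 15 ≈ 61.4754 million.
After: m₂ = 1 / (0.21) ≈ 4.761905, MB₂ = 15 − 3.59 = 11.41, so M₂ = 4.761905 × 11.41 ≈ 54.3333 million.
ΔM = M₂ − M₁ = 54.3333 − 61.4754 = -7.1421 million.

-7.142 million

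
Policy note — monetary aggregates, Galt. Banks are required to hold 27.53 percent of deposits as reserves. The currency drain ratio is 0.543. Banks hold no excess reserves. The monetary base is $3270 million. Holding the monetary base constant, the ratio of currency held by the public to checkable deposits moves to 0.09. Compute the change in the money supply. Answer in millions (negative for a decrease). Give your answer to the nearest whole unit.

$3591 million

Initially m₁ = (1 + 0.543) / (0.2753 + 0.543) ≈ 1.88562, so M₁ = 1.88562 × 3270 = 6165.9774 million.
After the change m₂ = (1 + 0.09) / (0.2753 + 0.09) ≈ 2.98385, so M₂ = 2.98385 × 3270 = 9757.1895 million.
ΔM = M₂ − M₁ = 9757.1895 − 6165.9774 = 3591.2121 million.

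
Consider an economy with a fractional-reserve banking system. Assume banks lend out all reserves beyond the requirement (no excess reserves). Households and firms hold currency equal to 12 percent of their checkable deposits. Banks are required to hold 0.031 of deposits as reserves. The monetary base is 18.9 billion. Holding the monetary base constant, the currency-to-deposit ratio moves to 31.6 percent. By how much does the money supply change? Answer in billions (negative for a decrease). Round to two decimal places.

-68.51 billion

Initially m₁ = (1 + 0.12) / (0.031 + 0.12) ≈ 7.41722, so M₁ = 7.41722 × 18.9 ≈ 140.1855 billion.
After the change m₂ = (1 + 0.316) / (0.031 + 0.316) ≈ 3.79251, so M₂ = 3.79251 × 18.9 ≈ 71.6784 billion.
ΔM = M₂ − M₁ = 71.6784 − 140.1855 = -68.5071 billion.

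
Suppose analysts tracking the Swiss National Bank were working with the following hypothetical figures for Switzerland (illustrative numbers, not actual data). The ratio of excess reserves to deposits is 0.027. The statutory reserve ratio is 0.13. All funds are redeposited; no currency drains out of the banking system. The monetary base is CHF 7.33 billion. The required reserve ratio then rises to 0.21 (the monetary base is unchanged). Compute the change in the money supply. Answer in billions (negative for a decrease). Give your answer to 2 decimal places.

Initially m₁ = 1 / (0.13 + 0.027) ≈ 6.3694, so M₁ = 6.3694 × 7.33 ≈ 46.6877 billion.
After the change m₂ = 1 / (0.21 + 0.027) ≈ 4.2194, so M₂ = 4.2194 × 7.33 ≈ 30.9282 billion.
ΔM = M₂ − M₁ = 30.9282 − 46.6877 = -15.7595 billion.

-15.76 billion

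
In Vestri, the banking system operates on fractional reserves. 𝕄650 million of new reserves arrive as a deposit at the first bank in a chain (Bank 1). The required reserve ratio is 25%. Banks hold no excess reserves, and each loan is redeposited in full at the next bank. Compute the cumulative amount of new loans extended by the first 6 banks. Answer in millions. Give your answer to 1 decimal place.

Bank i lends (1 − rr)^i of the original deposit: Bank 1 lends 650·0.7500 = 487.5000, Bank 2 lends 650·0.7500² = 365.6250, and so on.
Summing a geometric series: total = 650·[0.7500·(1 − 0.7500^6) / (1 − 0.7500)] ≈ 1602.9419 million.

𝕄1602.9 million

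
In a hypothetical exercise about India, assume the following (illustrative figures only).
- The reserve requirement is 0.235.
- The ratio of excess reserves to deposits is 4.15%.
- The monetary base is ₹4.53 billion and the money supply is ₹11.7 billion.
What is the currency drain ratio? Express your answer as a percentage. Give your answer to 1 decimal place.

18.1%

Using m = M/MB = 11.7/4.53 ≈ 2.582781. From m = (1 + c)/(c + rr + e), rearranging gives 1 + c = m·(c + rr + e), so c·(1 − m) = m·(rr + e) − 1.
Hence c = [m·(rr + e) − 1]/(1 − m) = [2.582781 × (0.235 + 0.0415) − 1] / (1 − 2.582781) ≈ 0.180607.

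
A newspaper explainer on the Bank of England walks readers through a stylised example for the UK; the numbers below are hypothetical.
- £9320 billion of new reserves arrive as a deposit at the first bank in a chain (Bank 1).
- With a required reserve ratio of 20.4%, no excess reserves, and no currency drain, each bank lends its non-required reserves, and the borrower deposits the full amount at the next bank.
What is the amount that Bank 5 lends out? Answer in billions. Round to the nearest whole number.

Each bank lends a fraction (1 − rr) = 0.7960 of the deposit it receives, so Bank 5 receives 9320·0.7960^4 and lends 9320·0.7960^5 ≈ 2978.3878 billion.

£2978 billion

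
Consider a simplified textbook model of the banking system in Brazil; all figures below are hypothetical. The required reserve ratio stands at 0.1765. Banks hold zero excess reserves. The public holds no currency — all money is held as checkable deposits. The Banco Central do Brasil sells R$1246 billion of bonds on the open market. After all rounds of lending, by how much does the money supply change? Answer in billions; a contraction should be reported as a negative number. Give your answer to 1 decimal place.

-7059.5 billion

The simple money multiplier is m = 1/rr = 1/0.1765 ≈ 5.665722.
An open-market sale reduces the monetary base by 1246 billion, so ΔM = m × ΔMB = 5.665722 × (−1246) ≈ -7059.4896 billion.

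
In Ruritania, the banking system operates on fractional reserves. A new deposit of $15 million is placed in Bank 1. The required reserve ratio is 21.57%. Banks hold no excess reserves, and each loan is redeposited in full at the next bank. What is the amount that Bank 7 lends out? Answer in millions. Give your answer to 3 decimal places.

$2.738 million

Each bank lends a fraction (1 − rr) = 0.7843 of the deposit it receives, so Bank 7 receives 15·0.7843^6 and lends 15·0.7843^7 ≈ 2.7382 million.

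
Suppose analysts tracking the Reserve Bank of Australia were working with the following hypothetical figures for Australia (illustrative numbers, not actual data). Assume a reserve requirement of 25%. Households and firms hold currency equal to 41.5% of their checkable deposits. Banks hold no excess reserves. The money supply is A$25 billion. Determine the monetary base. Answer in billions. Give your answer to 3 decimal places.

A$11.749 billion

The money multiplier is m = (1 + c) / (rr + c) = (1 + 0.415) / (0.25 + 0.415) ≈ 2.127820.
MB = M / m = 25 / 2.127820 ≈ 11.7491 billion.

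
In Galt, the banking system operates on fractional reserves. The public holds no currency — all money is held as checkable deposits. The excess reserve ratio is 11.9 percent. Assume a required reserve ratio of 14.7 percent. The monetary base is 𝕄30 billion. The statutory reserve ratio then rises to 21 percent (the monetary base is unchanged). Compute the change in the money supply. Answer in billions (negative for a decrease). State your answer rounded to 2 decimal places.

Initially m₁ = 1 / (0.147 + 0.119) ≈ 3.75940, so M₁ = 3.75940 × 30 = 112.782 billion.
After the change m₂ = 1 / (0.21 + 0.119) ≈ 3.03951, so M₂ = 3.03951 × 30 = 91.1853 billion.
ΔM = M₂ − M₁ = 91.1853 − 112.782 = -21.5967 billion.

-21.60 billion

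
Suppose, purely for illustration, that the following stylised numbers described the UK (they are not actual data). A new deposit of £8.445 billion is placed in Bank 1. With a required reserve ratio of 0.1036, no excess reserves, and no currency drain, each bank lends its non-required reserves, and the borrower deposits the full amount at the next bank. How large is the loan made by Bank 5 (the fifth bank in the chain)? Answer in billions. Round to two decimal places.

£4.89 billion

Each bank lends a fraction (1 − rr) = 0.8964 of the deposit it receives, so Bank 5 receives 8.445·0.8964^4 and lends 8.445·0.8964^5 ≈ 4.8877 billion.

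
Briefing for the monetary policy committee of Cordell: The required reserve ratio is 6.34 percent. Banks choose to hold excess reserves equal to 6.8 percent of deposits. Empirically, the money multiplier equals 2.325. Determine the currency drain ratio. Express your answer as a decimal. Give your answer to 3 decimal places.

Using m = 2.325. From m = (1 + c)/(c + rr + e), rearranging gives 1 + c = m·(c + rr + e), so c·(1 − m) = m·(rr + e) − 1.
Hence c = [m·(rr + e) − 1]/(1 − m) = [2.325 × (0.0634 + 0.068) − 1] / (1 − 2.325) ≈ 0.524147.

0.524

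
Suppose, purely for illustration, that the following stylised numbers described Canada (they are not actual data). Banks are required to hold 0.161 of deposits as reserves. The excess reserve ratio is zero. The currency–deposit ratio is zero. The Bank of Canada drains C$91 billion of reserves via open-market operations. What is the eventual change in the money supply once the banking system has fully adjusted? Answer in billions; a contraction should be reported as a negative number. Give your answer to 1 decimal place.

-565.2 billion

The simple money multiplier is m = 1/rr = 1/0.161 ≈ 6.2112.
An open-market sale reduces the monetary base by 91 billion, so ΔM = m × ΔMB = 6.2112 × (−91) = -565.2192 billion.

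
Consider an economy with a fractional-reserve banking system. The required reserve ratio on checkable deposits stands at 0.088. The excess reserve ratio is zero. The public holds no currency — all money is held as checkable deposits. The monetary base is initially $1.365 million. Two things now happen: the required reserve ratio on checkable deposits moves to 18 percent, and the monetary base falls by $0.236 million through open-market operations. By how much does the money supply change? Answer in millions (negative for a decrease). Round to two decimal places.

-9.24 million

Before: m₁ = 1 / (0.088) ≈ 11.3636, MB₁ = 1.365, so M₁ = 11.3636 × 1.365 ≈ 15.5113 million.
After: m₂ = 1 / (0.18) ≈ 5.5556, MB₂ = 1.365 − 0.236 = 1.129, so M₂ = 5.5556 × 1.129 ≈ 6.2723 million.
ΔM = M₂ − M₁ = 6.2723 − 15.5113 = -9.239 million.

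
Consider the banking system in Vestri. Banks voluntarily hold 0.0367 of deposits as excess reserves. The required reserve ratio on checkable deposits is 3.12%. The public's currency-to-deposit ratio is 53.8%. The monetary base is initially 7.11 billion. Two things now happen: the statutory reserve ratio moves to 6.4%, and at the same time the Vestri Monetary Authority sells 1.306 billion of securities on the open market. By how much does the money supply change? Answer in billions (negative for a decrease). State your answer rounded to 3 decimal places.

Before: m₁ = (1 + 0.538) / (0.0312 + 0.0367 + 0.538) ≈ 2.53837, MB₁ = 7.11, so M₁ = 2.53837 × 7.11 ≈ 18.0478 billion.
After: m₂ = (1 + 0.538) / (0.064 + 0.0367 + 0.538) ≈ 2.40802, MB₂ = 7.11 − 1.306 = 5.804, so M₂ = 2.40802 × 5.804 ≈ 13.9761 billion.
ΔM = M₂ − M₁ = 13.9761 − 18.0478 = -4.0717 billion.

-4.072 billion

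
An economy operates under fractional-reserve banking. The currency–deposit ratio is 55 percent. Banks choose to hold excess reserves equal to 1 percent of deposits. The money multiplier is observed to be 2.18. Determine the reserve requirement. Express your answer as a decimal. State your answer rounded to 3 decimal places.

Using m = 2.18. Since m = (1 + c)/(c + rr + e), the denominator satisfies c + rr + e = (1 + c)/m = (1 + 0.55) / 2.18 ≈ 0.711009.
With c = 0.55 and e = 0.01, the reserve requirement is 0.711009 − 0.55 − 0.01 = 0.151009.

0.151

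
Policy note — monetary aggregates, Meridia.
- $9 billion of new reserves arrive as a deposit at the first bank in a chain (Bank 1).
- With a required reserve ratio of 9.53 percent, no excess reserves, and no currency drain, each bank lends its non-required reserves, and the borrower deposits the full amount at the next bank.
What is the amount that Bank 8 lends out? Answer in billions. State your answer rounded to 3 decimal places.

Each bank lends a fraction (1 − rr) = 0.9047 of the deposit it receives, so Bank 8 receives 9·0.9047^7 and lends 9·0.9047^8 ≈ 4.0391 billion.

$4.039 billion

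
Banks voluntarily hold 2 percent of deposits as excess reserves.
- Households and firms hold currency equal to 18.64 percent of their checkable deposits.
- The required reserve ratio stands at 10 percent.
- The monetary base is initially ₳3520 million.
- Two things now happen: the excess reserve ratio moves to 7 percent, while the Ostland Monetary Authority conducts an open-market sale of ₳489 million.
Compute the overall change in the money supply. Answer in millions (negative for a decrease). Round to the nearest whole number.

Before: m₁ = (1 + 0.1864) / (0.1 + 0.02 + 0.1864) ≈ 3.87206, MB₁ = 3520, so M₁ = 3.87206 × 3520 = 13629.6512 million.
After: m₂ = (1 + 0.1864) / (0.1 + 0.07 + 0.1864) ≈ 3.32884, MB₂ = 3520 − 489 = 3031, so M₂ = 3.32884 × 3031 ≈ 10089.714 million.
ΔM = M₂ − M₁ = 10089.714 − 13629.6512 = -3539.9372 million.

-3540 million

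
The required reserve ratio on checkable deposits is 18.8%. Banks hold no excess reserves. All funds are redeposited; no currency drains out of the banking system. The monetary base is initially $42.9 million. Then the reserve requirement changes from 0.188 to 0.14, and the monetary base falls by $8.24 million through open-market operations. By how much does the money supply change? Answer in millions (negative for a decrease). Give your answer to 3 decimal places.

$19.380 million

Before: m₁ = 1 / (0.188) ≈ 5.319149, MB₁ = 42.9, so M₁ = 5.319149 × 42.9 ≈ 228.1915 million.
After: m₂ = 1 / (0.14) ≈ 7.142857, MB₂ = 42.9 − 8.24 = 34.66, so M₂ = 7.142857 × 34.66 ≈ 247.5714 million.
ΔM = M₂ − M₁ = 247.5714 − 228.1915 = 19.3799 million.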